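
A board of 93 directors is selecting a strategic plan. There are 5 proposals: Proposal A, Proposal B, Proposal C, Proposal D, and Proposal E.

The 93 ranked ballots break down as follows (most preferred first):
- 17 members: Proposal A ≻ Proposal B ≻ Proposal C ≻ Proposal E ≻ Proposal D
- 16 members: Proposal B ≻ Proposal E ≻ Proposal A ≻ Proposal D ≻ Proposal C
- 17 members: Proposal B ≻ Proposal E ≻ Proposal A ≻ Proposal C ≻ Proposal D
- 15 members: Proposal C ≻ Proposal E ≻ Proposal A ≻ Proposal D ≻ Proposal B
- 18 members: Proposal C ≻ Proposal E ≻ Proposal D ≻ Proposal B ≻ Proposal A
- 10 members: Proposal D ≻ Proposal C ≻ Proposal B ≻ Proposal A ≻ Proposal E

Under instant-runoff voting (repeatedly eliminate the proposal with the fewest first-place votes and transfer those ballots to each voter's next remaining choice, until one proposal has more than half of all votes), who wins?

Round 1: Proposal A 17, Proposal B 33, Proposal C 33, Proposal D 10, Proposal E 0. Proposal E eliminated.
Round 2: Proposal A 17, Proposal B 33, Proposal C 33, Proposal D 10. Proposal D eliminated.
Round 3: Proposal A 17, Proposal B 33, Proposal C 43. Proposal A eliminated.
Round 4: Proposal B 50, Proposal C 43. Proposal B has a majority (≥47).

Proposal B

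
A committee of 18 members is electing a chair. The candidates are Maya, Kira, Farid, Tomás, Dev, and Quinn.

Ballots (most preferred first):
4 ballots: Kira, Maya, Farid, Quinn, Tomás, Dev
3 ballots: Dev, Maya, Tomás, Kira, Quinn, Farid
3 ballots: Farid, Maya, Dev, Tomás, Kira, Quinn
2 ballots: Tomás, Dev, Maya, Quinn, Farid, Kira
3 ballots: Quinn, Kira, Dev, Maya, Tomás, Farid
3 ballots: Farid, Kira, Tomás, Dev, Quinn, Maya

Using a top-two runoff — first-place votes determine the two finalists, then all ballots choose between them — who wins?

Round 1 first-place votes: Maya 0, Kira 4, Farid 6, Tomás 2, Dev 3, Quinn 3. Farid and Kira advance.
Runoff: Farid is ranked above Kira on 8 ballots, Kira above Farid on 10.

Kira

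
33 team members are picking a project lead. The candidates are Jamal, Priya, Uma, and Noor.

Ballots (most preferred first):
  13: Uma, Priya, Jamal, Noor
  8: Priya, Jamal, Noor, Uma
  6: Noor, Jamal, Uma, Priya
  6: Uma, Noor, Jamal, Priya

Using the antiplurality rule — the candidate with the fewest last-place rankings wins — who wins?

Jamal

Last-place votes: Jamal 0, Priya 12, Uma 8, Noor 13.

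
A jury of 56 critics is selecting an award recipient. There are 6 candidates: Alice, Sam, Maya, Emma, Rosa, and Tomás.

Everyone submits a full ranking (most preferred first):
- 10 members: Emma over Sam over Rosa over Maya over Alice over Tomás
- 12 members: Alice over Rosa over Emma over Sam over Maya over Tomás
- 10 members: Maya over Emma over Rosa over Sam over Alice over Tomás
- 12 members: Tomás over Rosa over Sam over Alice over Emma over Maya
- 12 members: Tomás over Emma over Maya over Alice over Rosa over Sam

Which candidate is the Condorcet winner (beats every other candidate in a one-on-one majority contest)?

Emma vs Alice: 32–24
Emma vs Sam: 44–12
Emma vs Maya: 46–10
Emma vs Rosa: 32–24
Emma vs Tomás: 32–24
Emma beats every other candidate.

Emma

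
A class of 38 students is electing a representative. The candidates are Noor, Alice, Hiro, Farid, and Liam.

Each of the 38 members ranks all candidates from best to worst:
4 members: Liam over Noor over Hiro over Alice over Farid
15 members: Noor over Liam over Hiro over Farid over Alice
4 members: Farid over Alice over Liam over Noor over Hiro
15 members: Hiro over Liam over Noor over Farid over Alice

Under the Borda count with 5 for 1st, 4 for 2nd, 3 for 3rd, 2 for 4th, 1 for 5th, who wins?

Liam

Noor: 4×4 + 15×5 + 4×2 + 15×3 = 144
Alice: 4×2 + 15×1 + 4×4 + 15×1 = 54
Hiro: 4×3 + 15×3 + 4×1 + 15×5 = 136
Farid: 4×1 + 15×2 + 4×5 + 15×2 = 84
Liam: 4×5 + 15×4 + 4×3 + 15×4 = 152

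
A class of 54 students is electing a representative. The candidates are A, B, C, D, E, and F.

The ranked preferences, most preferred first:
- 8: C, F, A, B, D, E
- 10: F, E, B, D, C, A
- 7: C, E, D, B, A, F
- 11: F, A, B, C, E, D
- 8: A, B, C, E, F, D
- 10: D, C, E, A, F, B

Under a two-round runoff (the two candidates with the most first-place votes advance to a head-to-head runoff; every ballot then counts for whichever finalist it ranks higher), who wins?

C

Round 1 first-place votes: A 8, B 0, C 15, D 10, E 0, F 21. F and C advance.
Runoff: F is ranked above C on 21 ballots, C above F on 33.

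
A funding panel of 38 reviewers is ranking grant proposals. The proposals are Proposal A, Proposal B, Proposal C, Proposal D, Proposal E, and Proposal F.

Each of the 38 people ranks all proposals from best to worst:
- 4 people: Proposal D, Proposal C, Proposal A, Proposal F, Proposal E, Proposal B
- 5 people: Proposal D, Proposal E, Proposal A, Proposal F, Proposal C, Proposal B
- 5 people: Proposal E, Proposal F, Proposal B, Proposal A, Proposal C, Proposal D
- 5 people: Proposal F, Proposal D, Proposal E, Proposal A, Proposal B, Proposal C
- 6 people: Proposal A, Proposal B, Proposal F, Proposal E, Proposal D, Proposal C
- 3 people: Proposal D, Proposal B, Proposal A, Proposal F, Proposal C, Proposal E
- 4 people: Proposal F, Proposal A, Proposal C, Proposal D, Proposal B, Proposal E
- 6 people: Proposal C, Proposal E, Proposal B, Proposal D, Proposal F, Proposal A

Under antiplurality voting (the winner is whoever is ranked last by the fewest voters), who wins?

Last-place votes: Proposal A 6, Proposal B 9, Proposal C 11, Proposal D 5, Proposal E 7, Proposal F 0.

Proposal F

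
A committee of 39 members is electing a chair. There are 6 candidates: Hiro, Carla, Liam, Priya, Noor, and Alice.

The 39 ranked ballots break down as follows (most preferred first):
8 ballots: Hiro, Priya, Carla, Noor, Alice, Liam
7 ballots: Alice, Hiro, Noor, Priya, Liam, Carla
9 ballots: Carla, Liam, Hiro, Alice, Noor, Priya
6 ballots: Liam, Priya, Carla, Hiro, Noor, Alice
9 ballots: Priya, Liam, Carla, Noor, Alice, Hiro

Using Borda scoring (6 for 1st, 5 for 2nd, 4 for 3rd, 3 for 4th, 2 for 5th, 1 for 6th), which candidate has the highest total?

Hiro: 8×6 + 7×5 + 9×4 + 6×3 + 9×1 = 146
Carla: 8×4 + 7×1 + 9×6 + 6×4 + 9×4 = 153
Liam: 8×1 + 7×2 + 9×5 + 6×6 + 9×5 = 148
Priya: 8×5 + 7×3 + 9×1 + 6×5 + 9×6 = 154
Noor: 8×3 + 7×4 + 9×2 + 6×2 + 9×3 = 109
Alice: 8×2 + 7×6 + 9×3 + 6×1 + 9×2 = 109

Priya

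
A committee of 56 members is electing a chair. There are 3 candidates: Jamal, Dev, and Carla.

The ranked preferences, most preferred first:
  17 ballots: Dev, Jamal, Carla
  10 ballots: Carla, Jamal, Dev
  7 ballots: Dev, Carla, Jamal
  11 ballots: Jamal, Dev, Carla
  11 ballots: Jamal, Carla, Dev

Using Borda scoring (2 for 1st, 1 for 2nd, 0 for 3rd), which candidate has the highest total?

Jamal

Jamal: 17×1 + 10×1 + 7×0 + 11×2 + 11×2 = 71
Dev: 17×2 + 10×0 + 7×2 + 11×1 + 11×0 = 59
Carla: 17×0 + 10×2 + 7×1 + 11×0 + 11×1 = 38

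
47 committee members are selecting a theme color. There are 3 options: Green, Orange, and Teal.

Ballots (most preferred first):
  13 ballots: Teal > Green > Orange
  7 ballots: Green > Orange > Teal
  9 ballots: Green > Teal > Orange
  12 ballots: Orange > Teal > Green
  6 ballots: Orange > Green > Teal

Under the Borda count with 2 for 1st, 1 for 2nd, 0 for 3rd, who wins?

Green

Green: 13×1 + 7×2 + 9×2 + 12×0 + 6×1 = 51
Orange: 13×0 + 7×1 + 9×0 + 12×2 + 6×2 = 43
Teal: 13×2 + 7×0 + 9×1 + 12×1 + 6×0 = 47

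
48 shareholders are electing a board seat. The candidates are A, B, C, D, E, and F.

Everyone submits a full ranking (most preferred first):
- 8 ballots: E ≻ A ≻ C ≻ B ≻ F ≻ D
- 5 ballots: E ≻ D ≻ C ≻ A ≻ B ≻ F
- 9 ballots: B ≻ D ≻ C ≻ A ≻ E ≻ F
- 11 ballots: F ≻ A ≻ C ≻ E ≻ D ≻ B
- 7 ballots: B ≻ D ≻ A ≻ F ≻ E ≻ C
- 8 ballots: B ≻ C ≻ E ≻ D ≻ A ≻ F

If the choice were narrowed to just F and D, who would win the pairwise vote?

D

F is ranked above D on 19 ballots; D above F on 29.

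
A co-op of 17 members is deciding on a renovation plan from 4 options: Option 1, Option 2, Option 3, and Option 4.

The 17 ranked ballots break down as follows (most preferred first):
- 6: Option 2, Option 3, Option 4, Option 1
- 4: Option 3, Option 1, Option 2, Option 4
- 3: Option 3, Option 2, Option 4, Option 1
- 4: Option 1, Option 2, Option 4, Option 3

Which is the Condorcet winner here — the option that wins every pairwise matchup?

Option 2

Option 2 vs Option 1: 9–8
Option 2 vs Option 3: 10–7
Option 2 vs Option 4: 17–0
Option 2 beats every other option.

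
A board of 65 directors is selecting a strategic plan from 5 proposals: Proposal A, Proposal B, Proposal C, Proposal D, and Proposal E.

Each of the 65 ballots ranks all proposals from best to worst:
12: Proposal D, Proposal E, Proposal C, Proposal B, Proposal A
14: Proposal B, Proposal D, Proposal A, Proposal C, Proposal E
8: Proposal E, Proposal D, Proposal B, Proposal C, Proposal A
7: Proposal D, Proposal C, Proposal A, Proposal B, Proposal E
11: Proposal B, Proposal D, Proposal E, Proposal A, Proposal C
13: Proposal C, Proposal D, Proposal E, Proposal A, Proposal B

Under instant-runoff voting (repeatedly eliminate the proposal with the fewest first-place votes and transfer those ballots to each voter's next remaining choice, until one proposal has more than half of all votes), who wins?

Proposal D

Round 1: Proposal A 0, Proposal B 25, Proposal C 13, Proposal D 19, Proposal E 8. Proposal A eliminated.
Round 2: Proposal B 25, Proposal C 13, Proposal D 19, Proposal E 8. Proposal E eliminated.
Round 3: Proposal B 25, Proposal C 13, Proposal D 27. Proposal C eliminated.
Round 4: Proposal B 25, Proposal D 40. Proposal D has a majority (≥33).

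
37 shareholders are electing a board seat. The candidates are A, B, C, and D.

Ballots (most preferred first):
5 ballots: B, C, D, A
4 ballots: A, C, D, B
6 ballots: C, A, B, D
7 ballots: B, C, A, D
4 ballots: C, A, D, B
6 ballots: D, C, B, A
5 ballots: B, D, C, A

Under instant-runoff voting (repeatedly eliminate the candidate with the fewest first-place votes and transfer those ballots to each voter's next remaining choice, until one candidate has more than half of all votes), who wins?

Round 1: A 4, B 17, C 10, D 6. A eliminated.
Round 2: B 17, C 14, D 6. D eliminated.
Round 3: B 17, C 20. C has a majority (≥19).

C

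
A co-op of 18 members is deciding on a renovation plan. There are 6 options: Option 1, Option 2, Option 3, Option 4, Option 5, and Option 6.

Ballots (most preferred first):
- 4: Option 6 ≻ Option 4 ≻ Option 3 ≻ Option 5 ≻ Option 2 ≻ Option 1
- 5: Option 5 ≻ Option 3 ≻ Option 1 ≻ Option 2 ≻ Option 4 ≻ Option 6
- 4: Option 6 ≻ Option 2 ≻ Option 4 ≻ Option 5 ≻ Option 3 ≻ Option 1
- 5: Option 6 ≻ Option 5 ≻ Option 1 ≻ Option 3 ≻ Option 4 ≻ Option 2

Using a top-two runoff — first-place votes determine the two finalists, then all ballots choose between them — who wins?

Round 1 first-place votes: Option 1 0, Option 2 0, Option 3 0, Option 4 0, Option 5 5, Option 6 13. Option 6 and Option 5 advance.
Runoff: Option 6 is ranked above Option 5 on 13 ballots, Option 5 above Option 6 on 5.

Option 6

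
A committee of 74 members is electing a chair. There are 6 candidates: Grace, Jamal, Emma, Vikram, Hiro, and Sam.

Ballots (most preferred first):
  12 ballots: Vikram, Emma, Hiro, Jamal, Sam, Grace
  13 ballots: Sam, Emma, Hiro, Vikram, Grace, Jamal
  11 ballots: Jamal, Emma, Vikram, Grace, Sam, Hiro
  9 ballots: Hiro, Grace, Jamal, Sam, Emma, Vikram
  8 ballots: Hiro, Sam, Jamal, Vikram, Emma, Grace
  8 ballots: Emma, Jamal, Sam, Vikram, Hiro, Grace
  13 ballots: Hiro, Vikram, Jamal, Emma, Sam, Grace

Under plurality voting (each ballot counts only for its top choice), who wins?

First-place votes: Grace 0, Jamal 11, Emma 8, Vikram 12, Hiro 30, Sam 13.

Hiro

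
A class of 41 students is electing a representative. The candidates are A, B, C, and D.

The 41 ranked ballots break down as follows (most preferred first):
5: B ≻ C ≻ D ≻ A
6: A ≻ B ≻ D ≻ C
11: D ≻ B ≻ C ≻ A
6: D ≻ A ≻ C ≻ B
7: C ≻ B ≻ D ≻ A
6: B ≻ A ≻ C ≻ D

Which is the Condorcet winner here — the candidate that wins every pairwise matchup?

B

B vs A: 29–12
B vs C: 28–13
B vs D: 24–17
B beats every other candidate.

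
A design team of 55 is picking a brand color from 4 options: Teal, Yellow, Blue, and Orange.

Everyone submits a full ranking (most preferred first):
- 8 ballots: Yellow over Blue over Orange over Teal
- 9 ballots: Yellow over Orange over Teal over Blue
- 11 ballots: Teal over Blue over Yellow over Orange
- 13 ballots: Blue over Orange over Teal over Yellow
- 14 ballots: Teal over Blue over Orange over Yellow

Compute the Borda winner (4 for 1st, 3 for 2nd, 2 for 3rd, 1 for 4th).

Teal: 8×1 + 9×2 + 11×4 + 13×2 + 14×4 = 152
Yellow: 8×4 + 9×4 + 11×2 + 13×1 + 14×1 = 117
Blue: 8×3 + 9×1 + 11×3 + 13×4 + 14×3 = 160
Orange: 8×2 + 9×3 + 11×1 + 13×3 + 14×2 = 121

Blue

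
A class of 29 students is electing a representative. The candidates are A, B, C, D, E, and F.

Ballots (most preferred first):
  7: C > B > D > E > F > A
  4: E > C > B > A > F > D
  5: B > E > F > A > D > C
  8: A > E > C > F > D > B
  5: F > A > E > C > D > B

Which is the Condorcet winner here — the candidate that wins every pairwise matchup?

E

E vs A: 16–13
E vs B: 17–12
E vs C: 22–7
E vs D: 22–7
E vs F: 24–5
E beats every other candidate.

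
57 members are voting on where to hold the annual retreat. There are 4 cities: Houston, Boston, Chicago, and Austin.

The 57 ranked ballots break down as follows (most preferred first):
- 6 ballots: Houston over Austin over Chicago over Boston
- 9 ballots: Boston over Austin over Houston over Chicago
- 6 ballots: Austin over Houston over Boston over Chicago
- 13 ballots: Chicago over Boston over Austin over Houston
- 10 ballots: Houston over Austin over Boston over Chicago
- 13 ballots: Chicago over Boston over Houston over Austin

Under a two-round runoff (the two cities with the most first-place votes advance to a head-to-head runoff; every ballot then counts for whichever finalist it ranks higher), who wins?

Round 1 first-place votes: Houston 16, Boston 9, Chicago 26, Austin 6. Chicago and Houston advance.
Runoff: Chicago is ranked above Houston on 26 ballots, Houston above Chicago on 31.

Houston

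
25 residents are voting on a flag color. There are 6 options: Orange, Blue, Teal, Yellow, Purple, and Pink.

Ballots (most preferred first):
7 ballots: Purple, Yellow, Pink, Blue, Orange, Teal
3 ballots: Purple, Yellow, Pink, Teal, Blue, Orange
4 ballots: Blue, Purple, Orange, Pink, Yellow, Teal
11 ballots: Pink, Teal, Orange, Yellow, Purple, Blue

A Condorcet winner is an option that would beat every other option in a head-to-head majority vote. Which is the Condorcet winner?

Purple vs Orange: 14–11
Purple vs Blue: 21–4
Purple vs Teal: 14–11
Purple vs Yellow: 14–11
Purple vs Pink: 14–11
Purple beats every other option.

Purple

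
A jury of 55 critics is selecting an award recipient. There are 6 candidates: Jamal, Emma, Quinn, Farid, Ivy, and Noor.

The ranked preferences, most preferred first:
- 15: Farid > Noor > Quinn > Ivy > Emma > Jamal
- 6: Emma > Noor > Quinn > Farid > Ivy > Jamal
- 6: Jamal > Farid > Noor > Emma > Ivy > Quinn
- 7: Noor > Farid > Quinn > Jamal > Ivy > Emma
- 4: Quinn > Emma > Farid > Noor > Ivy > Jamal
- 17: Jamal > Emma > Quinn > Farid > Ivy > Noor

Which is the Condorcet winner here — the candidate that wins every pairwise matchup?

Farid vs Jamal: 32–23
Farid vs Emma: 28–27
Farid vs Quinn: 28–27
Farid vs Ivy: 55–0
Farid vs Noor: 42–13
Farid beats every other candidate.

Farid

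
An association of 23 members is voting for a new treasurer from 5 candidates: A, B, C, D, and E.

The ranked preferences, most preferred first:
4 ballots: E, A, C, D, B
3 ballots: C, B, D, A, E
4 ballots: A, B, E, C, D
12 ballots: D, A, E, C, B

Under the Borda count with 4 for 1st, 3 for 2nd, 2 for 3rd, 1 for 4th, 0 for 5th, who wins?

A: 4×3 + 3×1 + 4×4 + 12×3 = 67
B: 4×0 + 3×3 + 4×3 + 12×0 = 21
C: 4×2 + 3×4 + 4×1 + 12×1 = 36
D: 4×1 + 3×2 + 4×0 + 12×4 = 58
E: 4×4 + 3×0 + 4×2 + 12×2 = 48

A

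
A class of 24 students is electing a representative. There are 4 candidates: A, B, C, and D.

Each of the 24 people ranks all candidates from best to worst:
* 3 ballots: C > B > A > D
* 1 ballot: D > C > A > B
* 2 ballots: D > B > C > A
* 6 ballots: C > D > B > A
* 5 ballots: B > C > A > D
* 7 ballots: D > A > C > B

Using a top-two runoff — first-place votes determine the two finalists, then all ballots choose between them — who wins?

C

Round 1 first-place votes: A 0, B 5, C 9, D 10. D and C advance.
Runoff: D is ranked above C on 10 ballots, C above D on 14.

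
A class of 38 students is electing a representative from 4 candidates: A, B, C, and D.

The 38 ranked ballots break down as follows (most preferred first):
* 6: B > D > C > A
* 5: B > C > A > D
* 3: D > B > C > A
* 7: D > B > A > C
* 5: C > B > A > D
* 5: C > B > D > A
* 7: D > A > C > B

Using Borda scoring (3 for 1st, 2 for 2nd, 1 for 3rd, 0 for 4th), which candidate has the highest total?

A: 6×0 + 5×1 + 3×0 + 7×1 + 5×1 + 5×0 + 7×2 = 31
B: 6×3 + 5×3 + 3×2 + 7×2 + 5×2 + 5×2 + 7×0 = 73
C: 6×1 + 5×2 + 3×1 + 7×0 + 5×3 + 5×3 + 7×1 = 56
D: 6×2 + 5×0 + 3×3 + 7×3 + 5×0 + 5×1 + 7×3 = 68

B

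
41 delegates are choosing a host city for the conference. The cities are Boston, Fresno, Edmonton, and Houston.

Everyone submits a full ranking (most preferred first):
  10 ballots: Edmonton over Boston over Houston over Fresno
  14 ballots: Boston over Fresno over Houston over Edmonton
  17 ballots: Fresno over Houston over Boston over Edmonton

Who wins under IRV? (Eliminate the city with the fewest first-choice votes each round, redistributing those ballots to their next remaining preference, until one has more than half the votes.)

Round 1: Boston 14, Fresno 17, Edmonton 10, Houston 0. Houston eliminated.
Round 2: Boston 14, Fresno 17, Edmonton 10. Edmonton eliminated.
Round 3: Boston 24, Fresno 17. Boston has a majority (≥21).

Boston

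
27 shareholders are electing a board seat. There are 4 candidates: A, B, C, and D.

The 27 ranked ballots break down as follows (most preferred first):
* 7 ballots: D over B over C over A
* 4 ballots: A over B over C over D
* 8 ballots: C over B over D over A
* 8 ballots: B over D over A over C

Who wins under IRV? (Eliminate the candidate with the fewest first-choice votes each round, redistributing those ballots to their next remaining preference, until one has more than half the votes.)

B

Round 1: A 4, B 8, C 8, D 7. A eliminated.
Round 2: B 12, C 8, D 7. D eliminated.
Round 3: B 19, C 8. B has a majority (≥14).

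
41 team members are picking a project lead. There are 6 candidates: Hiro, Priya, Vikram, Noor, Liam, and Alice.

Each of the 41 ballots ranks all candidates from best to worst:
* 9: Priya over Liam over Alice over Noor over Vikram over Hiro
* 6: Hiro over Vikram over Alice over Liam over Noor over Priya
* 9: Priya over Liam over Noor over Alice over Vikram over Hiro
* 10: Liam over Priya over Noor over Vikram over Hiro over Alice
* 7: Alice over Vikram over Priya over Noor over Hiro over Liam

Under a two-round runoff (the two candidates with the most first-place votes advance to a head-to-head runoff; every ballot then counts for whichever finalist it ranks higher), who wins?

Round 1 first-place votes: Hiro 6, Priya 18, Vikram 0, Noor 0, Liam 10, Alice 7. Priya and Liam advance.
Runoff: Priya is ranked above Liam on 25 ballots, Liam above Priya on 16.

Priya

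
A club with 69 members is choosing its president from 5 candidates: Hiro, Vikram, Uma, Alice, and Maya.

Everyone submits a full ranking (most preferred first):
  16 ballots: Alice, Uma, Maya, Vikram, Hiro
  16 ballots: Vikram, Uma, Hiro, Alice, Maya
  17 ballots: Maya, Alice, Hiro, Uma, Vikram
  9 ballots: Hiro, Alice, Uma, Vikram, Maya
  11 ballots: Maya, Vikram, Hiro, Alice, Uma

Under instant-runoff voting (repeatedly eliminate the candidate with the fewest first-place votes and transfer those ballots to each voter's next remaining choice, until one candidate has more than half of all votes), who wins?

Alice

Round 1: Hiro 9, Vikram 16, Uma 0, Alice 16, Maya 28. Uma eliminated.
Round 2: Hiro 9, Vikram 16, Alice 16, Maya 28. Hiro eliminated.
Round 3: Vikram 16, Alice 25, Maya 28. Vikram eliminated.
Round 4: Alice 41, Maya 28. Alice has a majority (≥35).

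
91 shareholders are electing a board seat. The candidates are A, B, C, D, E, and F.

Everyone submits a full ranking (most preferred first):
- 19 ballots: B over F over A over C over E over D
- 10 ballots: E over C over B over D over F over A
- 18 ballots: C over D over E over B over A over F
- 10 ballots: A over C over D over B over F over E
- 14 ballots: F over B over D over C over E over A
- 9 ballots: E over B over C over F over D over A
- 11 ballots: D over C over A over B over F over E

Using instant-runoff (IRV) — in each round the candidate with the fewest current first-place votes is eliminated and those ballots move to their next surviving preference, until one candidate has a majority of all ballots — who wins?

Round 1: A 10, B 19, C 18, D 11, E 19, F 14. A eliminated.
Round 2: B 19, C 28, D 11, E 19, F 14. D eliminated.
Round 3: B 19, C 39, E 19, F 14. F eliminated.
Round 4: B 33, C 39, E 19. E eliminated.
Round 5: B 42, C 49. C has a majority (≥46).

C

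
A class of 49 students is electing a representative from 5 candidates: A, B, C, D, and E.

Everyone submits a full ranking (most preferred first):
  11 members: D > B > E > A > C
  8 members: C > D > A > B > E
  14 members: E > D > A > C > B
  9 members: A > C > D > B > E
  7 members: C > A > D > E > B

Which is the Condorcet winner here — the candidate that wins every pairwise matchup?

D

D vs A: 33–16
D vs B: 49–0
D vs C: 25–24
D vs E: 35–14
D beats every other candidate.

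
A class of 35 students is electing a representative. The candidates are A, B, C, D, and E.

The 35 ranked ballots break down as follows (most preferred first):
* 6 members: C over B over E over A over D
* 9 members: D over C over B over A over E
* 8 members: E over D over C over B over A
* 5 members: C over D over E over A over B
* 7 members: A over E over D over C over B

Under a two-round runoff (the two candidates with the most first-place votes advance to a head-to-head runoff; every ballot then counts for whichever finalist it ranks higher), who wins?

Round 1 first-place votes: A 7, B 0, C 11, D 9, E 8. C and D advance.
Runoff: C is ranked above D on 11 ballots, D above C on 24.

D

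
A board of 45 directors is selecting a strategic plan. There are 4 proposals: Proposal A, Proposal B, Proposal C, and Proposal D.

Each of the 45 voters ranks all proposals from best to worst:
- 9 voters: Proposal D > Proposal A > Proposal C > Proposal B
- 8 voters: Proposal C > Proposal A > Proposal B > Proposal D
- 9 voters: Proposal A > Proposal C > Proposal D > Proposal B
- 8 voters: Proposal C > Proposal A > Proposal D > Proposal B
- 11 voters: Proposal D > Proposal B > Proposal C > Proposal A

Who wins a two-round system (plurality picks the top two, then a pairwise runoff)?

Proposal C

Round 1 first-place votes: Proposal A 9, Proposal B 0, Proposal C 16, Proposal D 20. Proposal D and Proposal C advance.
Runoff: Proposal D is ranked above Proposal C on 20 ballots, Proposal C above Proposal D on 25.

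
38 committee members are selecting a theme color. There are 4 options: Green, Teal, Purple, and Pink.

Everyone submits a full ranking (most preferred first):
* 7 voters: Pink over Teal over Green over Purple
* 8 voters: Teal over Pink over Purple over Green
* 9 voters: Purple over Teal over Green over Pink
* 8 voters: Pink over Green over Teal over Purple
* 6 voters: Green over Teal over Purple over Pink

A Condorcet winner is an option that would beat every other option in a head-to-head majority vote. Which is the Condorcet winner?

Teal vs Green: 24–14
Teal vs Purple: 29–9
Teal vs Pink: 23–15
Teal beats every other option.

Teal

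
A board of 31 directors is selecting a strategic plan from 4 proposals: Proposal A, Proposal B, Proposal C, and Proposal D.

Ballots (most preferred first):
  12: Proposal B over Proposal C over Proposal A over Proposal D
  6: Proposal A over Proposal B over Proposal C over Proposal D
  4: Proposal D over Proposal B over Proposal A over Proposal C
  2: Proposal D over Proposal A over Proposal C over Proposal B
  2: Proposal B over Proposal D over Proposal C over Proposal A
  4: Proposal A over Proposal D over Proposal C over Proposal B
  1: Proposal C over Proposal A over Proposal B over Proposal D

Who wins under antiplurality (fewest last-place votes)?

Proposal A

Last-place votes: Proposal A 2, Proposal B 6, Proposal C 4, Proposal D 19.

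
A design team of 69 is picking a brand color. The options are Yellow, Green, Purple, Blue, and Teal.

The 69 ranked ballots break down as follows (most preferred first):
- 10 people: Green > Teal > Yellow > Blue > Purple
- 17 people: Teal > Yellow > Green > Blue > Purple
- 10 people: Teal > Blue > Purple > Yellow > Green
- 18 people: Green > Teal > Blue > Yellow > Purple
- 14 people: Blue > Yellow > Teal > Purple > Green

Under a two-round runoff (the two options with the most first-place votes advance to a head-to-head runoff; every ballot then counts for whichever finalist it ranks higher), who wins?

Teal

Round 1 first-place votes: Yellow 0, Green 28, Purple 0, Blue 14, Teal 27. Green and Teal advance.
Runoff: Green is ranked above Teal on 28 ballots, Teal above Green on 41.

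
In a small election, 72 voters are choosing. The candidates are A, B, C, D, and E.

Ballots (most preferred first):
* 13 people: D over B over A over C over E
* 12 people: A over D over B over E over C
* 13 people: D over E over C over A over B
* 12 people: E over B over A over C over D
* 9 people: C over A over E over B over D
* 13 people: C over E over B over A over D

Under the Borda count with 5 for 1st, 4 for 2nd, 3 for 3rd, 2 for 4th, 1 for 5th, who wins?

E

A: 13×3 + 12×5 + 13×2 + 12×3 + 9×4 + 13×2 = 223
B: 13×4 + 12×3 + 13×1 + 12×4 + 9×2 + 13×3 = 206
C: 13×2 + 12×1 + 13×3 + 12×2 + 9×5 + 13×5 = 211
D: 13×5 + 12×4 + 13×5 + 12×1 + 9×1 + 13×1 = 212
E: 13×1 + 12×2 + 13×4 + 12×5 + 9×3 + 13×4 = 228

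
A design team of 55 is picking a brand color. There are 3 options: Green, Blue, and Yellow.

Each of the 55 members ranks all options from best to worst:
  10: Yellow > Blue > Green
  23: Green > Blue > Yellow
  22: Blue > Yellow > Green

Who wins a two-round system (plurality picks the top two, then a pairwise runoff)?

Round 1 first-place votes: Green 23, Blue 22, Yellow 10. Green and Blue advance.
Runoff: Green is ranked above Blue on 23 ballots, Blue above Green on 32.

Blue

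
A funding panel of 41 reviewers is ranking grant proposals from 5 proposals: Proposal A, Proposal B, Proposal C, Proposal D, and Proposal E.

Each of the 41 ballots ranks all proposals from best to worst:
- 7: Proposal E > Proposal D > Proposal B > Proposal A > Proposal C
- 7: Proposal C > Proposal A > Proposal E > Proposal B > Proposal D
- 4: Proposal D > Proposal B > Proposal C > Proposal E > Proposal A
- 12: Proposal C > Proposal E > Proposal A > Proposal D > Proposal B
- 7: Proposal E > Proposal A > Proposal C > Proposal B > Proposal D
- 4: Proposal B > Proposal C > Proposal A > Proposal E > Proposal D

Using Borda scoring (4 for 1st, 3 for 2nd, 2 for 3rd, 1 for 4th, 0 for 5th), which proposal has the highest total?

Proposal A: 7×1 + 7×3 + 4×0 + 12×2 + 7×3 + 4×2 = 81
Proposal B: 7×2 + 7×1 + 4×3 + 12×0 + 7×1 + 4×4 = 56
Proposal C: 7×0 + 7×4 + 4×2 + 12×4 + 7×2 + 4×3 = 110
Proposal D: 7×3 + 7×0 + 4×4 + 12×1 + 7×0 + 4×0 = 49
Proposal E: 7×4 + 7×2 + 4×1 + 12×3 + 7×4 + 4×1 = 114

Proposal E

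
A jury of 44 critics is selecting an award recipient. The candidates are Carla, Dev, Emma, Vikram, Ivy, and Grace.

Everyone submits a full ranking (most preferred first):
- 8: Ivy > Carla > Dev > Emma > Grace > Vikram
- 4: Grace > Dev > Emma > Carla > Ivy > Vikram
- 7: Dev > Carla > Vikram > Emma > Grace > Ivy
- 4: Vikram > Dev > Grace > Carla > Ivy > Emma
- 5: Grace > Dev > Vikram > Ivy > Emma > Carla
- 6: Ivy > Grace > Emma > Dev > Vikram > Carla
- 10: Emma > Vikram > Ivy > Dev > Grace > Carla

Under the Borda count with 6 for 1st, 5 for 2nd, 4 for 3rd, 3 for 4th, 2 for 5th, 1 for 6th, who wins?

Dev

Carla: 8×5 + 4×3 + 7×5 + 4×3 + 5×1 + 6×1 + 10×1 = 120
Dev: 8×4 + 4×5 + 7×6 + 4×5 + 5×5 + 6×3 + 10×3 = 187
Emma: 8×3 + 4×4 + 7×3 + 4×1 + 5×2 + 6×4 + 10×6 = 159
Vikram: 8×1 + 4×1 + 7×4 + 4×6 + 5×4 + 6×2 + 10×5 = 146
Ivy: 8×6 + 4×2 + 7×1 + 4×2 + 5×3 + 6×6 + 10×4 = 162
Grace: 8×2 + 4×6 + 7×2 + 4×4 + 5×6 + 6×5 + 10×2 = 150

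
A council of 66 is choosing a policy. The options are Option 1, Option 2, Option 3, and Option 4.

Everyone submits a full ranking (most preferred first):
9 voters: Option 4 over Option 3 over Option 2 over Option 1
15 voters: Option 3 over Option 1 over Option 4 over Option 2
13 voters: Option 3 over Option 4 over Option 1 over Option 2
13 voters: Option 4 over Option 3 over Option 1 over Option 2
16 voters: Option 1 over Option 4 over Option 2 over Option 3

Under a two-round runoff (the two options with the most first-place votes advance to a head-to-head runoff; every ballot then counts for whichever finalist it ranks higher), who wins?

Round 1 first-place votes: Option 1 16, Option 2 0, Option 3 28, Option 4 22. Option 3 and Option 4 advance.
Runoff: Option 3 is ranked above Option 4 on 28 ballots, Option 4 above Option 3 on 38.

Option 4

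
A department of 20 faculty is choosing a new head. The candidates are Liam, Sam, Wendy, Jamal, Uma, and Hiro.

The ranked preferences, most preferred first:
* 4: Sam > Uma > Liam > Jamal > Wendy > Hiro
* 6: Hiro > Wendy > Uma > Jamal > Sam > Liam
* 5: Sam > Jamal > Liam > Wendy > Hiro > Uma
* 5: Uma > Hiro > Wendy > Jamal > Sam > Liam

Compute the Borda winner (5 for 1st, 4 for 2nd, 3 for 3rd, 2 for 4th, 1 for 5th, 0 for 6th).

Liam: 4×3 + 6×0 + 5×3 + 5×0 = 27
Sam: 4×5 + 6×1 + 5×5 + 5×1 = 56
Wendy: 4×1 + 6×4 + 5×2 + 5×3 = 53
Jamal: 4×2 + 6×2 + 5×4 + 5×2 = 50
Uma: 4×4 + 6×3 + 5×0 + 5×5 = 59
Hiro: 4×0 + 6×5 + 5×1 + 5×4 = 55

Uma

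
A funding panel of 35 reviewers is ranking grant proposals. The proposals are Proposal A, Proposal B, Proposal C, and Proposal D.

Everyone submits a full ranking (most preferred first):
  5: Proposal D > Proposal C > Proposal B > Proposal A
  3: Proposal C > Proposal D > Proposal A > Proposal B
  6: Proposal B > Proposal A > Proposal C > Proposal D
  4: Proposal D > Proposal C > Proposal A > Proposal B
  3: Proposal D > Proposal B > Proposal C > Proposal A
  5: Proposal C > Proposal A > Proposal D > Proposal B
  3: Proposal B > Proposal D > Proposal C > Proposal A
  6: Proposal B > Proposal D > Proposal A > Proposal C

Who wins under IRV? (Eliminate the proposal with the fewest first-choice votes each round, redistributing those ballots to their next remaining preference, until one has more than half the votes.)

Round 1: Proposal A 0, Proposal B 15, Proposal C 8, Proposal D 12. Proposal A eliminated.
Round 2: Proposal B 15, Proposal C 8, Proposal D 12. Proposal C eliminated.
Round 3: Proposal B 15, Proposal D 20. Proposal D has a majority (≥18).

Proposal D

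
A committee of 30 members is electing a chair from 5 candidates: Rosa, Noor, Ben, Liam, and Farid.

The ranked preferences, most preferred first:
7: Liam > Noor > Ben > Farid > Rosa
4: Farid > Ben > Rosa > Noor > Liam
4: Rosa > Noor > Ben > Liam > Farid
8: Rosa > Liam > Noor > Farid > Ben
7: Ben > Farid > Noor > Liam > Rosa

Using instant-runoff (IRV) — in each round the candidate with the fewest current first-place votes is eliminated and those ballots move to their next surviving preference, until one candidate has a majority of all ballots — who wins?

Round 1: Rosa 12, Noor 0, Ben 7, Liam 7, Farid 4. Noor eliminated.
Round 2: Rosa 12, Ben 7, Liam 7, Farid 4. Farid eliminated.
Round 3: Rosa 12, Ben 11, Liam 7. Liam eliminated.
Round 4: Rosa 12, Ben 18. Ben has a majority (≥16).

Ben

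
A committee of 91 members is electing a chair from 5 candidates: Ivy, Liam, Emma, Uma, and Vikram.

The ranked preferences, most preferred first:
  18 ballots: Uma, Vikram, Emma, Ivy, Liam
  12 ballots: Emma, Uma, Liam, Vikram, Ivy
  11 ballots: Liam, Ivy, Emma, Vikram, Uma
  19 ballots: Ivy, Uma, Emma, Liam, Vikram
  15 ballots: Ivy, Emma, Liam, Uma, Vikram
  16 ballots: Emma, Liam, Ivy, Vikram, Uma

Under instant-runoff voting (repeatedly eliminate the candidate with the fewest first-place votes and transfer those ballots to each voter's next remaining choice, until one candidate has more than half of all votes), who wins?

Round 1: Ivy 34, Liam 11, Emma 28, Uma 18, Vikram 0. Vikram eliminated.
Round 2: Ivy 34, Liam 11, Emma 28, Uma 18. Liam eliminated.
Round 3: Ivy 45, Emma 28, Uma 18. Uma eliminated.
Round 4: Ivy 45, Emma 46. Emma has a majority (≥46).

Emma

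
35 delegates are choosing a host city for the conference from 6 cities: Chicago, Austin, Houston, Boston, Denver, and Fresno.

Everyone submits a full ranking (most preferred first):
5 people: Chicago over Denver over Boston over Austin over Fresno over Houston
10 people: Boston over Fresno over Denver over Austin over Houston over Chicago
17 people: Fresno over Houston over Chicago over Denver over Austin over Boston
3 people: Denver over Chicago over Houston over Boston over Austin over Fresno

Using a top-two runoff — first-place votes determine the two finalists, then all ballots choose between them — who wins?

Round 1 first-place votes: Chicago 5, Austin 0, Houston 0, Boston 10, Denver 3, Fresno 17. Fresno and Boston advance.
Runoff: Fresno is ranked above Boston on 17 ballots, Boston above Fresno on 18.

Boston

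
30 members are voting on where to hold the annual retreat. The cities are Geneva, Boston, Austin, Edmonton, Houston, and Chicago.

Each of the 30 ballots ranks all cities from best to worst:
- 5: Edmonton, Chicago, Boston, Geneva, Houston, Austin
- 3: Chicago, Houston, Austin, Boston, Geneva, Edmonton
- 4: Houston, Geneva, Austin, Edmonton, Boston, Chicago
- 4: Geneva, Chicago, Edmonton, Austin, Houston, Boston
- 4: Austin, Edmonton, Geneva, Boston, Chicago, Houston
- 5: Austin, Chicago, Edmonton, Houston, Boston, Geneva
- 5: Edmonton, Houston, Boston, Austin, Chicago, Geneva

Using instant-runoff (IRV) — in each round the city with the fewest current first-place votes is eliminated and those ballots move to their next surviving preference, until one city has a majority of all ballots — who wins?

Austin

Round 1: Geneva 4, Boston 0, Austin 9, Edmonton 10, Houston 4, Chicago 3. Boston eliminated.
Round 2: Geneva 4, Austin 9, Edmonton 10, Houston 4, Chicago 3. Chicago eliminated.
Round 3: Geneva 4, Austin 9, Edmonton 10, Houston 7. Geneva eliminated.
Round 4: Austin 9, Edmonton 14, Houston 7. Houston eliminated.
Round 5: Austin 16, Edmonton 14. Austin has a majority (≥16).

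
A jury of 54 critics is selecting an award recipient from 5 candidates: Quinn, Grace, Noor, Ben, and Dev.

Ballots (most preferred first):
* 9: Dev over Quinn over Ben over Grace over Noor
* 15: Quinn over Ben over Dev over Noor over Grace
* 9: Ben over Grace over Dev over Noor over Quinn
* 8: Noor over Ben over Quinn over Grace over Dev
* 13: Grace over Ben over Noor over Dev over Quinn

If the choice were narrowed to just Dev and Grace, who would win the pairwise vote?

Grace

Dev is ranked above Grace on 24 ballots; Grace above Dev on 30.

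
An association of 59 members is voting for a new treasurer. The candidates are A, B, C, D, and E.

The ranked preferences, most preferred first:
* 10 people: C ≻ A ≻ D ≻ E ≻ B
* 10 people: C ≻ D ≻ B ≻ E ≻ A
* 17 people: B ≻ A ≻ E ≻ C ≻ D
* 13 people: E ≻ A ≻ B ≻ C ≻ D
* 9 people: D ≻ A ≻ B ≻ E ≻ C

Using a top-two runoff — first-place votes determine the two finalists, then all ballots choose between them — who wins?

B

Round 1 first-place votes: A 0, B 17, C 20, D 9, E 13. C and B advance.
Runoff: C is ranked above B on 20 ballots, B above C on 39.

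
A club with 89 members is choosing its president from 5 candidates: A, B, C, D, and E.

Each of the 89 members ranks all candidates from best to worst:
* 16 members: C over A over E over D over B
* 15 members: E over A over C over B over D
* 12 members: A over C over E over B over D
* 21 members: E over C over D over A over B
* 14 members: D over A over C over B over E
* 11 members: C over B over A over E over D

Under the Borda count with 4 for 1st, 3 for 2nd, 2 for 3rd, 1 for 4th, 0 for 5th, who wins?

A: 16×3 + 15×3 + 12×4 + 21×1 + 14×3 + 11×2 = 226
B: 16×0 + 15×1 + 12×1 + 21×0 + 14×1 + 11×3 = 74
C: 16×4 + 15×2 + 12×3 + 21×3 + 14×2 + 11×4 = 265
D: 16×1 + 15×0 + 12×0 + 21×2 + 14×4 + 11×0 = 114
E: 16×2 + 15×4 + 12×2 + 21×4 + 14×0 + 11×1 = 211

C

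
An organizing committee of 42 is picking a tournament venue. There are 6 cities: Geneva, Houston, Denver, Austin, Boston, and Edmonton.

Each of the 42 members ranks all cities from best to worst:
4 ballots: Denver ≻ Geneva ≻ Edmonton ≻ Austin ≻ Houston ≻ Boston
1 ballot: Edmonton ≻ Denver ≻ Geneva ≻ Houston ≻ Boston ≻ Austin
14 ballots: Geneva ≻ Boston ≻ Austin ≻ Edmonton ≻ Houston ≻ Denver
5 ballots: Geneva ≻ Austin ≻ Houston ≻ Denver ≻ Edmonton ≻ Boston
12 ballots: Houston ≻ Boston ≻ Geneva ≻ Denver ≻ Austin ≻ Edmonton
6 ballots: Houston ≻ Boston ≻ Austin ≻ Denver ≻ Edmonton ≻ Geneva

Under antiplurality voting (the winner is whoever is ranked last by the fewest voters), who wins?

Last-place votes: Geneva 6, Houston 0, Denver 14, Austin 1, Boston 9, Edmonton 12.

Houston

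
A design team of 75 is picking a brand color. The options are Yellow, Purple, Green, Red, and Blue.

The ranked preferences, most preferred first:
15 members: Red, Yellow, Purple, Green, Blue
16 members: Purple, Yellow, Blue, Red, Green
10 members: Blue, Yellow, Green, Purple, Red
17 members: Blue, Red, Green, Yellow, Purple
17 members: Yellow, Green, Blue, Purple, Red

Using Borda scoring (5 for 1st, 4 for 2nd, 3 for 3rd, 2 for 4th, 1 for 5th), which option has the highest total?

Yellow: 15×4 + 16×4 + 10×4 + 17×2 + 17×5 = 283
Purple: 15×3 + 16×5 + 10×2 + 17×1 + 17×2 = 196
Green: 15×2 + 16×1 + 10×3 + 17×3 + 17×4 = 195
Red: 15×5 + 16×2 + 10×1 + 17×4 + 17×1 = 202
Blue: 15×1 + 16×3 + 10×5 + 17×5 + 17×3 = 249

Yellow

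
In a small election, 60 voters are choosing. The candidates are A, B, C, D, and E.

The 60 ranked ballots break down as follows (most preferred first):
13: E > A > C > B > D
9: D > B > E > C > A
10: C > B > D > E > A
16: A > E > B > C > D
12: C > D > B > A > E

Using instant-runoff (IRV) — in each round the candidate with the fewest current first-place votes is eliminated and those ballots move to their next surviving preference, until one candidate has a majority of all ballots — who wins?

Round 1: A 16, B 0, C 22, D 9, E 13. B eliminated.
Round 2: A 16, C 22, D 9, E 13. D eliminated.
Round 3: A 16, C 22, E 22. A eliminated.
Round 4: C 22, E 38. E has a majority (≥31).

E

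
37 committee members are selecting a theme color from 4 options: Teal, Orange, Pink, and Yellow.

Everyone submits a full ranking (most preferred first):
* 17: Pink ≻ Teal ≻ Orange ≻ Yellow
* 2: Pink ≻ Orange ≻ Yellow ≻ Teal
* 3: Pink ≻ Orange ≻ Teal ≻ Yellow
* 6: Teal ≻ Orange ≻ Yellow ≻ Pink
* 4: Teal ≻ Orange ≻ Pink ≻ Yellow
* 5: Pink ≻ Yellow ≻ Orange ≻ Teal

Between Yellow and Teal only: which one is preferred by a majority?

Teal

Yellow is ranked above Teal on 7 ballots; Teal above Yellow on 30.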